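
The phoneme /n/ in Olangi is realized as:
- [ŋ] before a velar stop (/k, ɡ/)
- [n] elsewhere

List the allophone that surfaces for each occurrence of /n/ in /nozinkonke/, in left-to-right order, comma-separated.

[n], [ŋ], [ŋ]

Occurrence 1 (position 1): no conditioning environment matches → elsewhere allophone [n].
Occurrence 2 (position 5): before a velar stop → [ŋ].
Occurrence 3 (position 8): before a velar stop → [ŋ].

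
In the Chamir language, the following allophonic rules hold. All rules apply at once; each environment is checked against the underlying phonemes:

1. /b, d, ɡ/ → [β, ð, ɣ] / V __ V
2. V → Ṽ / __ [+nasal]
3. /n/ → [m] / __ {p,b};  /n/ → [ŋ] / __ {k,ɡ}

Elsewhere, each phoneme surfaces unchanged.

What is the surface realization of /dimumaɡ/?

/d/ (word-initial) fails the environment for rule 1, so it stays [d].
/i/ — between /d/ and /m/, before a nasal consonant — surfaces as [ĩ] (rule 2).
/m/ — not in any rule's target class → [m].
/u/ (between /m/ and /m/): before a nasal consonant, so rule 2 applies → [ũ].
/m/ stays [m].
/a/ (between /m/ and /ɡ/) is in the target of rule 2 but the environment (before a nasal consonant) is not met → [a].
/ɡ/ (word-final) is in the target of rule 1 but the environment (between two vowels) is not met → [ɡ].

[dĩmũmaɡ]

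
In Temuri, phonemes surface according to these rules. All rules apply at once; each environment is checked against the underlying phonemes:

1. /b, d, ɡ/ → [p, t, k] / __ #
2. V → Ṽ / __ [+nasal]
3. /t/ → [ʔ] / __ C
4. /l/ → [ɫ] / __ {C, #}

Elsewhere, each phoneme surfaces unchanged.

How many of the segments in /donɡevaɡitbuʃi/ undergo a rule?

Segments that undergo a rule: /o/ → [õ] (rule 2); /t/ → [ʔ] (rule 3).
All other segments surface unchanged.

2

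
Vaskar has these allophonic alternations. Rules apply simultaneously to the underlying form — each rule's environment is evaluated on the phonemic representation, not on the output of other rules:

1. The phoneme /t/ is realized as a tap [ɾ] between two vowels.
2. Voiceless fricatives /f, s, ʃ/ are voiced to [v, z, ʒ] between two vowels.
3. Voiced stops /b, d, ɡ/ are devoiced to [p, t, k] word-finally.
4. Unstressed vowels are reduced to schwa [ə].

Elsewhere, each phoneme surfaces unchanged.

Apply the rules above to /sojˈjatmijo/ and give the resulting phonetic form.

[səjˈjatməjə]

/s/ (word-initial) fails the environment for rule 2, so it stays [s].
/o/ meets the environment for rule 4 (in an unstressed syllable) → [ə].
/j/ (between /o/ and /j/): no rule targets it → [j].
/j/ (between /j/ and /a/): no rule targets it → [j].
/a/ — between /j/ and /t/; rule 4 does not apply here → [a].
/t/ (between /a/ and /m/): rule 1 targets it, but not between two vowels → unchanged [t].
/m/ — not in any rule's target class → [m].
Rule 4 applies to /i/ (between /m/ and /j/: in an unstressed syllable) → [ə].
/j/ stays [j].
/o/ (word-final): in an unstressed syllable, so rule 4 applies → [ə].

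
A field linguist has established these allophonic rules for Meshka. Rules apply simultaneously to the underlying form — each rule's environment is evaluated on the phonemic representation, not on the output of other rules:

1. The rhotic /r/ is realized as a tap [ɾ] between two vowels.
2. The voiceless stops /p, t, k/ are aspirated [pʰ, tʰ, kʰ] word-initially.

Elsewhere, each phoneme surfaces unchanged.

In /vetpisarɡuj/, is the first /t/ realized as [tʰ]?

/t/ — between /e/ and /p/; rule 2 does not apply here → [t].
The actual realization is [t], not [tʰ].

No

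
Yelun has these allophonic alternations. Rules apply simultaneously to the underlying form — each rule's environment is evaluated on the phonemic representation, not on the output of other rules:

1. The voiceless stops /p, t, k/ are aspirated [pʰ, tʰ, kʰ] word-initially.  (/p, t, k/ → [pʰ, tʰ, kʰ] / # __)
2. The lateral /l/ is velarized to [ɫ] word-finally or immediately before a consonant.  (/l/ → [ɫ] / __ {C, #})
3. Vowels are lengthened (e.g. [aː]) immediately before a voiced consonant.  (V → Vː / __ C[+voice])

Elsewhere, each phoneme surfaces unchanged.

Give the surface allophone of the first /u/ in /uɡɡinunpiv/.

[uː]

/u/ (word-initial): before a voiced consonant, so rule 3 applies → [uː].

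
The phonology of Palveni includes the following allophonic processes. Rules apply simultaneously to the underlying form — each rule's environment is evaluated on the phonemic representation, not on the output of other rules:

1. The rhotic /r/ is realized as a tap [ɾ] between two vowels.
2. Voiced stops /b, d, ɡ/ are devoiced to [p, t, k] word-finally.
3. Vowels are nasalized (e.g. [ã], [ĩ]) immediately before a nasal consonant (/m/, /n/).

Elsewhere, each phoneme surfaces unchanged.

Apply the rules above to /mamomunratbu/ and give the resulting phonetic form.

[mãmõmũnratbu]

/a/ meets the environment for rule 3 (before a nasal consonant) → [ã].
/o/ (between /m/ and /m/) occurs before a nasal consonant → [õ] by rule 3.
/u/ (between /m/ and /n/) occurs before a nasal consonant → [ũ] by rule 3.
/r/ (between /n/ and /a/): rule 1 targets it, but not between two vowels → unchanged [r].
/a/ — between /r/ and /t/; rule 3 does not apply here → [a].
/b/ — between /t/ and /u/; rule 2 does not apply here → [b].
/u/ (word-final) fails the environment for rule 3, so it stays [u].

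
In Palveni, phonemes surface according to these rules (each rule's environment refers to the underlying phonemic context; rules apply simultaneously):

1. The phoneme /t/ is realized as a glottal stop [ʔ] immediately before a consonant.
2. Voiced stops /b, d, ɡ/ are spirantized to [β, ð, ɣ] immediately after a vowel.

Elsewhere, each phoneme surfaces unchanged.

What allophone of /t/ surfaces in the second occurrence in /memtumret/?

[t]

/t/ — word-final; rule 1 does not apply here → [t].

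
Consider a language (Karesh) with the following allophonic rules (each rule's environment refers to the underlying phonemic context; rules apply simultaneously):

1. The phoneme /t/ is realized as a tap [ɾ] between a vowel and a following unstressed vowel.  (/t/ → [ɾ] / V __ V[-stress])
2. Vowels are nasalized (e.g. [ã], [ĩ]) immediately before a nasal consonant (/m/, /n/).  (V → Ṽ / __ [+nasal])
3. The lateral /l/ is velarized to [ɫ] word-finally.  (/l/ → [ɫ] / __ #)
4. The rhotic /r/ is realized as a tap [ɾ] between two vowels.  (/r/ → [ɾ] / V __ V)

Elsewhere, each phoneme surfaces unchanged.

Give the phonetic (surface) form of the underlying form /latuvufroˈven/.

/l/ (word-initial) fails the environment for rule 3, so it stays [l].
/a/ (between /l/ and /t/) is in the target of rule 2 but the environment (before a nasal consonant) is not met → [a].
/t/ meets the environment for rule 1 (between a vowel and a following unstressed vowel) → [ɾ].
/u/ — between /t/ and /v/; rule 2 does not apply here → [u].
/v/ (between /u/ and /u/): no rule targets it → [v].
/u/ (between /v/ and /f/) is in the target of rule 2 but the environment (before a nasal consonant) is not met → [u].
/f/ (between /u/ and /r/) is unaffected → [f].
/r/ (between /f/ and /o/): rule 4 targets it, but not between two vowels → unchanged [r].
/o/ — between /r/ and /v/; rule 2 does not apply here → [o].
/v/ — not in any rule's target class → [v].
/e/ (between /v/ and /n/): before a nasal consonant, so rule 2 applies → [ẽ].
/n/ — not in any rule's target class → [n].

[laɾuvufroˈvẽn]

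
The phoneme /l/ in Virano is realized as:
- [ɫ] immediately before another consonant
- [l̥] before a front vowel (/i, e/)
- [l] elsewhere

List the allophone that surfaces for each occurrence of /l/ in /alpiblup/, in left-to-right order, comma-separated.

Occurrence 1 (position 2): immediately before another consonant → [ɫ].
Occurrence 2 (position 6): no conditioning environment matches → elsewhere allophone [l].

[ɫ], [l]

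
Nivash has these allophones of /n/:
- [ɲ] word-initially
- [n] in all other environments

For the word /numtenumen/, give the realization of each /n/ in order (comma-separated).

Occurrence 1 (position 1): word-initially → [ɲ].
Occurrence 2 (position 6): no conditioning environment matches → elsewhere allophone [n].
Occurrence 3 (position 10): no conditioning environment matches → elsewhere allophone [n].

[ɲ], [n], [n]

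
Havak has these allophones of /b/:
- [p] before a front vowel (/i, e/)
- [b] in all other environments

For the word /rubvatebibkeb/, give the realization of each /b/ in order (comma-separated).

[b], [p], [b], [b]

Occurrence 1 (position 3): no conditioning environment matches → elsewhere allophone [b].
Occurrence 2 (position 8): before a front vowel (/i, e/) → [p].
Occurrence 3 (position 10): no conditioning environment matches → elsewhere allophone [b].
Occurrence 4 (position 13): no conditioning environment matches → elsewhere allophone [b].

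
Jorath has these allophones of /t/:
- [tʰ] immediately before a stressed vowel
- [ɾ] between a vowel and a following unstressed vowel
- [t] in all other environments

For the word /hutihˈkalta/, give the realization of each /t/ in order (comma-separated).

Occurrence 1 (position 3): between a vowel and an unstressed vowel → [ɾ].
Occurrence 2 (position 9): no conditioning environment matches → elsewhere allophone [t].

[ɾ], [t]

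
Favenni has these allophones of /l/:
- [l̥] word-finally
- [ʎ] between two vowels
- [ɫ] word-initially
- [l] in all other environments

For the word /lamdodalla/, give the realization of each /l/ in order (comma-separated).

Occurrence 1 (position 1): word-initially → [ɫ].
Occurrence 2 (position 8): no conditioning environment matches → elsewhere allophone [l].
Occurrence 3 (position 9): no conditioning environment matches → elsewhere allophone [l].

[ɫ], [l], [l]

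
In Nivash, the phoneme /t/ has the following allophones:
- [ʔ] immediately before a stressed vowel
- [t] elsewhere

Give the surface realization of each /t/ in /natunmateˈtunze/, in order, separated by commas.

[t], [t], [ʔ]

Occurrence 1 (position 3): no conditioning environment matches → elsewhere allophone [t].
Occurrence 2 (position 8): no conditioning environment matches → elsewhere allophone [t].
Occurrence 3 (position 10): immediately before a stressed vowel → [ʔ].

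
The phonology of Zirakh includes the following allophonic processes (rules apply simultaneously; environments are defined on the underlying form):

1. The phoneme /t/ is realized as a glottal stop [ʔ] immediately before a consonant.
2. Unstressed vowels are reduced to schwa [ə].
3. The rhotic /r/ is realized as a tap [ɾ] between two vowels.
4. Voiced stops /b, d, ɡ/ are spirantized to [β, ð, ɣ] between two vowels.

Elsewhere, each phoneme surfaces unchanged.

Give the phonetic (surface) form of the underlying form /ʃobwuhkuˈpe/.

[ʃəbwəhkəˈpe]

/ʃ/ (word-initial) is unaffected → [ʃ].
/o/ (between /ʃ/ and /b/) occurs in an unstressed syllable → [ə] by rule 2.
/b/ (between /o/ and /w/) is in the target of rule 4 but the environment (between two vowels) is not met → [b].
/w/ — not in any rule's target class → [w].
/u/ — between /w/ and /h/, in an unstressed syllable — surfaces as [ə] (rule 2).
/h/ (between /u/ and /k/): no rule targets it → [h].
/k/ (between /h/ and /u/): no rule targets it → [k].
/u/ — between /k/ and /p/, in an unstressed syllable — surfaces as [ə] (rule 2).
/p/ (between /u/ and /e/) is unaffected → [p].
/e/ (word-final) fails the environment for rule 2, so it stays [e].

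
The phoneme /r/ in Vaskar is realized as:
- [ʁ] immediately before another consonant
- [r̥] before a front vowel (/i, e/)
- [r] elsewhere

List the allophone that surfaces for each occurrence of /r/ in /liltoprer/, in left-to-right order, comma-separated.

[r̥], [r]

Occurrence 1 (position 7): before a front vowel (/i, e/) → [r̥].
Occurrence 2 (position 9): no conditioning environment matches → elsewhere allophone [r].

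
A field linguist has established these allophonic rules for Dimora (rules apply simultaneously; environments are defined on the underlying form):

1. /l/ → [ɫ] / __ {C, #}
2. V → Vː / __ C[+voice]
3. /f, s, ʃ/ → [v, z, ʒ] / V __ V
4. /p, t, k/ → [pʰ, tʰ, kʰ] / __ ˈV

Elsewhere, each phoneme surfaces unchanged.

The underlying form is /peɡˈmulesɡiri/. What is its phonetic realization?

/p/ (word-initial) fails the environment for rule 4, so it stays [p].
/e/ (between /p/ and /ɡ/) occurs before a voiced consonant → [eː] by rule 2.
/ɡ/ — not in any rule's target class → [ɡ].
/m/ (between /ɡ/ and /u/): no rule targets it → [m].
/u/ (between /m/ and /l/) occurs before a voiced consonant → [uː] by rule 2.
/l/ (between /u/ and /e/) is in the target of rule 1 but the environment (word-finally or immediately before a consonant) is not met → [l].
/e/ — between /l/ and /s/; rule 2 does not apply here → [e].
/s/ (between /e/ and /ɡ/) is in the target of rule 3 but the environment (between two vowels) is not met → [s].
/ɡ/ (between /s/ and /i/): no rule targets it → [ɡ].
/i/ — between /ɡ/ and /r/, before a voiced consonant — surfaces as [iː] (rule 2).
/r/ (between /i/ and /i/) is unaffected → [r].
/i/ (word-final) is in the target of rule 2 but the environment (before a voiced consonant) is not met → [i].

[peːɡˈmuːlesɡiːri]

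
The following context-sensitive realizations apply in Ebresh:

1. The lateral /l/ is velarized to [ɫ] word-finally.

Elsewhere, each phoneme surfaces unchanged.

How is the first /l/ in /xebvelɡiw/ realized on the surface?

[l]

/l/ (between /e/ and /ɡ/): rule 1 targets it, but not word-finally → unchanged [l].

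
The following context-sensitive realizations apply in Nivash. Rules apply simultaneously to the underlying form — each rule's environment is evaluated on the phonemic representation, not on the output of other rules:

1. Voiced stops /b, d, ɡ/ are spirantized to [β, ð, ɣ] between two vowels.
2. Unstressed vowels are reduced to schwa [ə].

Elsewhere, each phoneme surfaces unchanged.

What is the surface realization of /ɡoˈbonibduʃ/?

/ɡ/ (word-initial) is in the target of rule 1 but the environment (between two vowels) is not met → [ɡ].
/o/ (between /ɡ/ and /b/) occurs in an unstressed syllable → [ə] by rule 2.
/b/ (between /o/ and /o/): between two vowels, so rule 1 applies → [β].
/o/ (between /b/ and /n/) is in the target of rule 2 but the environment (in an unstressed syllable) is not met → [o].
/n/ stays [n].
/i/ — between /n/ and /b/, in an unstressed syllable — surfaces as [ə] (rule 2).
/b/ (between /i/ and /d/): rule 1 targets it, but not between two vowels → unchanged [b].
/d/ (between /b/ and /u/): rule 1 targets it, but not between two vowels → unchanged [d].
Rule 2 applies to /u/ (between /d/ and /ʃ/: in an unstressed syllable) → [ə].
/ʃ/ stays [ʃ].

[ɡəˈβonəbdəʃ]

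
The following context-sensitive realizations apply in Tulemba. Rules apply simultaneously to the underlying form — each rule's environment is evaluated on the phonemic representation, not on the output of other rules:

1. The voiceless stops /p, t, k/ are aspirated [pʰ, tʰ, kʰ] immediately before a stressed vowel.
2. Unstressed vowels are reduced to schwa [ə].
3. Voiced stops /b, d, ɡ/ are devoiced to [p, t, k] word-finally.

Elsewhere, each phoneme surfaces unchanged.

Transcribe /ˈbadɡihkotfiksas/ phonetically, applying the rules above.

/b/ — word-initial; rule 3 does not apply here → [b].
/a/ — between /b/ and /d/; rule 2 does not apply here → [a].
/d/ (between /a/ and /ɡ/) fails the environment for rule 3, so it stays [d].
/ɡ/ (between /d/ and /i/) fails the environment for rule 3, so it stays [ɡ].
/i/ (between /ɡ/ and /h/): in an unstressed syllable, so rule 2 applies → [ə].
/h/ (between /i/ and /k/): no rule targets it → [h].
/k/ (between /h/ and /o/) is in the target of rule 1 but the environment (immediately before a stressed vowel) is not met → [k].
/o/ (between /k/ and /t/): in an unstressed syllable, so rule 2 applies → [ə].
/t/ (between /o/ and /f/): rule 1 targets it, but not immediately before a stressed vowel → unchanged [t].
/f/ stays [f].
Rule 2 applies to /i/ (between /f/ and /k/: in an unstressed syllable) → [ə].
/k/ — between /i/ and /s/; rule 1 does not apply here → [k].
/s/ (between /k/ and /a/) is unaffected → [s].
Rule 2 applies to /a/ (between /s/ and /s/: in an unstressed syllable) → [ə].
/s/ — not in any rule's target class → [s].

[ˈbadɡəhkətfəksəs]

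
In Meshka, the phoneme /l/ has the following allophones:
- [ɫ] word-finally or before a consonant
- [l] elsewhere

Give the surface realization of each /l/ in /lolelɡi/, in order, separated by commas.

[l], [l], [ɫ]

Occurrence 1 (position 1): no conditioning environment matches → elsewhere allophone [l].
Occurrence 2 (position 3): no conditioning environment matches → elsewhere allophone [l].
Occurrence 3 (position 5): word-finally or before a consonant → [ɫ].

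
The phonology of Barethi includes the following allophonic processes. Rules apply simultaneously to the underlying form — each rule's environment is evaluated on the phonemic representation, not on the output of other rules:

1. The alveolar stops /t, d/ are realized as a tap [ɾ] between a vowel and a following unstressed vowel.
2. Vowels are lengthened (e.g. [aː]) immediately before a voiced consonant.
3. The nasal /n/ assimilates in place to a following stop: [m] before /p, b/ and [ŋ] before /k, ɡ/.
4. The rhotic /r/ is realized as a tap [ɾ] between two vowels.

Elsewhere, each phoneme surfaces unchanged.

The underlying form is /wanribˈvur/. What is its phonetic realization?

/w/ stays [w].
/a/ meets the environment for rule 2 (before a voiced consonant) → [aː].
/n/ (between /a/ and /r/) fails the environment for rule 3, so it stays [n].
/r/ — between /n/ and /i/; rule 4 does not apply here → [r].
/i/ — between /r/ and /b/, before a voiced consonant — surfaces as [iː] (rule 2).
/b/ — not in any rule's target class → [b].
/v/ stays [v].
Rule 2 applies to /u/ (between /v/ and /r/: before a voiced consonant) → [uː].
/r/ — word-final; rule 4 does not apply here → [r].

[waːnriːbˈvuːr]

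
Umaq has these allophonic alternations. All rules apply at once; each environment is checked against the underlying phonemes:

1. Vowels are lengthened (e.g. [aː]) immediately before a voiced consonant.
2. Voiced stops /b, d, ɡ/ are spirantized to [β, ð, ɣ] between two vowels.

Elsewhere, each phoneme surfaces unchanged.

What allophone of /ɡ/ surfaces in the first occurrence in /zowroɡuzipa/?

[ɣ]

Rule 2 applies to /ɡ/ (between /o/ and /u/: between two vowels) → [ɣ].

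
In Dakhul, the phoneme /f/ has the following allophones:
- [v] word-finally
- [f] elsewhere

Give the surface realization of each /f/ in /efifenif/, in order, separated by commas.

Occurrence 1 (position 2): no conditioning environment matches → elsewhere allophone [f].
Occurrence 2 (position 4): no conditioning environment matches → elsewhere allophone [f].
Occurrence 3 (position 8): word-finally → [v].

[f], [f], [v]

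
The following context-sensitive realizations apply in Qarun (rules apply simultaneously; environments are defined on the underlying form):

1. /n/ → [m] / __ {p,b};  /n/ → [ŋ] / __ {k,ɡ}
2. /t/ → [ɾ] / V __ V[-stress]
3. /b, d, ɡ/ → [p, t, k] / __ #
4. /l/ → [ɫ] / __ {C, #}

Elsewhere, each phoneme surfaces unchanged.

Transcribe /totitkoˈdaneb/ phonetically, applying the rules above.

[toɾitkoˈdanep]

/t/ — word-initial; rule 2 does not apply here → [t].
/o/ — not in any rule's target class → [o].
/t/ meets the environment for rule 2 (between a vowel and a following unstressed vowel) → [ɾ].
/i/ (between /t/ and /t/) is unaffected → [i].
/t/ (between /i/ and /k/) is in the target of rule 2 but the environment (between a vowel and a following unstressed vowel) is not met → [t].
/k/ — not in any rule's target class → [k].
/o/ stays [o].
/d/ (between /o/ and /a/) fails the environment for rule 3, so it stays [d].
/a/ (between /d/ and /n/) is unaffected → [a].
/n/ (between /a/ and /e/): rule 1 targets it, but not before a labial or velar stop → unchanged [n].
/e/ (between /n/ and /b/) is unaffected → [e].
Rule 3 applies to /b/ (word-final: word-finally) → [p].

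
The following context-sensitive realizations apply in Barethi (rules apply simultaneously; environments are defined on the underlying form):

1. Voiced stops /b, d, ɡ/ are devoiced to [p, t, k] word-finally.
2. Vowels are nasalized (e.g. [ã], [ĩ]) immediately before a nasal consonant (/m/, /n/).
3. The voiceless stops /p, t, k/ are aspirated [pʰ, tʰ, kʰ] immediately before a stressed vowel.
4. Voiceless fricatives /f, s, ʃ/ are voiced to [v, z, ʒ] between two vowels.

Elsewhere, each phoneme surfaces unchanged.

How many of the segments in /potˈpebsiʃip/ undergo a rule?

2

Segments that undergo a rule: /p/ → [pʰ] (rule 3); /ʃ/ → [ʒ] (rule 4).
All other segments surface unchanged.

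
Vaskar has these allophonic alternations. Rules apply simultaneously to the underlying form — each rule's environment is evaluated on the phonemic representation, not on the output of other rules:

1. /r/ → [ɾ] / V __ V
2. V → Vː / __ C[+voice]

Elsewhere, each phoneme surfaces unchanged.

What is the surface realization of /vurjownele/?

/v/ (word-initial) is unaffected → [v].
/u/ meets the environment for rule 2 (before a voiced consonant) → [uː].
/r/ (between /u/ and /j/) fails the environment for rule 1, so it stays [r].
/j/ stays [j].
/o/ meets the environment for rule 2 (before a voiced consonant) → [oː].
/w/ stays [w].
/n/ stays [n].
/e/ (between /n/ and /l/): before a voiced consonant, so rule 2 applies → [eː].
/l/ (between /e/ and /e/) is unaffected → [l].
/e/ (word-final) is in the target of rule 2 but the environment (before a voiced consonant) is not met → [e].

[vuːrjoːwneːle]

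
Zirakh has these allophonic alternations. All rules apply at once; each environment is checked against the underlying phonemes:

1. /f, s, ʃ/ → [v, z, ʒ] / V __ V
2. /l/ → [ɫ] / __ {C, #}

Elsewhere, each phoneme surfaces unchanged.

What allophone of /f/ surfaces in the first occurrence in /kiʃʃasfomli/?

[f]

/f/ (between /s/ and /o/): rule 1 targets it, but not between two vowels → unchanged [f].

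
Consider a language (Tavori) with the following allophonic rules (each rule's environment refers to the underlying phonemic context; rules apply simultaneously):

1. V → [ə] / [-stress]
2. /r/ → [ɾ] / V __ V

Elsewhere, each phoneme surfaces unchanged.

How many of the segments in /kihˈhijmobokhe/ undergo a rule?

4

Segments that undergo a rule: /i/ → [ə] (rule 1); /o/ → [ə] (rule 1); /o/ → [ə] (rule 1); /e/ → [ə] (rule 1).
All other segments surface unchanged.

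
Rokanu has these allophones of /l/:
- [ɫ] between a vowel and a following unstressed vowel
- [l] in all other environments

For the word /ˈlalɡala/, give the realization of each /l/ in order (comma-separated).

Occurrence 1 (position 1): no conditioning environment matches → elsewhere allophone [l].
Occurrence 2 (position 3): no conditioning environment matches → elsewhere allophone [l].
Occurrence 3 (position 6): between a vowel and a following unstressed vowel → [ɫ].

[l], [l], [ɫ]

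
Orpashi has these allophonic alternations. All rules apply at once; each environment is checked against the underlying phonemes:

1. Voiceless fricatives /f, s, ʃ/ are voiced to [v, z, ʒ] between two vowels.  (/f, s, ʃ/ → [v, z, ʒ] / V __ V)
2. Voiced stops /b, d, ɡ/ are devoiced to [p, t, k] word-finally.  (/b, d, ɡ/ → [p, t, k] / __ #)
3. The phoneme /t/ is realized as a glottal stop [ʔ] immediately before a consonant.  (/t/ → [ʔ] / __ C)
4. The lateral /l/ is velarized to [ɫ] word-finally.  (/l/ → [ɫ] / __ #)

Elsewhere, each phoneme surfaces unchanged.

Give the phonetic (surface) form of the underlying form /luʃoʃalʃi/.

[luʒoʒalʃi]

/l/ (word-initial): rule 4 targets it, but not word-finally → unchanged [l].
/u/ (between /l/ and /ʃ/): no rule targets it → [u].
/ʃ/ meets the environment for rule 1 (between two vowels) → [ʒ].
/o/ (between /ʃ/ and /ʃ/): no rule targets it → [o].
/ʃ/ (between /o/ and /a/): between two vowels, so rule 1 applies → [ʒ].
/a/ (between /ʃ/ and /l/) is unaffected → [a].
/l/ — between /a/ and /ʃ/; rule 4 does not apply here → [l].
/ʃ/ (between /l/ and /i/) is in the target of rule 1 but the environment (between two vowels) is not met → [ʃ].
/i/ (word-final): no rule targets it → [i].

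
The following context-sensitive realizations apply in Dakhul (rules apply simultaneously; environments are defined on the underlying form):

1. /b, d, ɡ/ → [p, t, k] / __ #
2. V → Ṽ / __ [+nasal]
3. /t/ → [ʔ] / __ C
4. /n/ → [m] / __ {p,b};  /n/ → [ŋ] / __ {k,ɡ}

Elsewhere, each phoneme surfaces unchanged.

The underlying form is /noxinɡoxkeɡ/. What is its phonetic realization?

[noxĩŋɡoxkek]

/n/ (word-initial) fails the environment for rule 4, so it stays [n].
/o/ (between /n/ and /x/): rule 2 targets it, but not before a nasal consonant → unchanged [o].
/x/ — not in any rule's target class → [x].
/i/ meets the environment for rule 2 (before a nasal consonant) → [ĩ].
Rule 4 applies to /n/ (between /i/ and /ɡ/: before a labial or velar stop) → [ŋ].
/ɡ/ (between /n/ and /o/) fails the environment for rule 1, so it stays [ɡ].
/o/ (between /ɡ/ and /x/) fails the environment for rule 2, so it stays [o].
/x/ (between /o/ and /k/) is unaffected → [x].
/k/ — not in any rule's target class → [k].
/e/ (between /k/ and /ɡ/) is in the target of rule 2 but the environment (before a nasal consonant) is not met → [e].
/ɡ/ meets the environment for rule 1 (word-finally) → [k].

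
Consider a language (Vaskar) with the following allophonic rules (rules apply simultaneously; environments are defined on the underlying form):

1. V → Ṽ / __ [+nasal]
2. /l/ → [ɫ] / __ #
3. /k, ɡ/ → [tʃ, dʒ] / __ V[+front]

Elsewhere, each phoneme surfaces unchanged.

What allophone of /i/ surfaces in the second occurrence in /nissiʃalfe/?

/i/ — between /s/ and /ʃ/; rule 1 does not apply here → [i].

[i]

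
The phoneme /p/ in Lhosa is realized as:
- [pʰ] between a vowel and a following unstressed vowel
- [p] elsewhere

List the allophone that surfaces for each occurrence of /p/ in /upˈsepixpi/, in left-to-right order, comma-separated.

[p], [pʰ], [p]

Occurrence 1 (position 2): no conditioning environment matches → elsewhere allophone [p].
Occurrence 2 (position 5): between a vowel and a following unstressed vowel → [pʰ].
Occurrence 3 (position 8): no conditioning environment matches → elsewhere allophone [p].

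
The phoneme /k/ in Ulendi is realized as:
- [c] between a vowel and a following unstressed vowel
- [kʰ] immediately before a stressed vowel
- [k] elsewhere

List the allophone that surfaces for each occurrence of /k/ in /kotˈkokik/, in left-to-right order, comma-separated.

Occurrence 1 (position 1): no conditioning environment matches → elsewhere allophone [k].
Occurrence 2 (position 4): immediately before a stressed vowel → [kʰ].
Occurrence 3 (position 6): between a vowel and a following unstressed vowel → [c].
Occurrence 4 (position 8): no conditioning environment matches → elsewhere allophone [k].

[k], [kʰ], [c], [k]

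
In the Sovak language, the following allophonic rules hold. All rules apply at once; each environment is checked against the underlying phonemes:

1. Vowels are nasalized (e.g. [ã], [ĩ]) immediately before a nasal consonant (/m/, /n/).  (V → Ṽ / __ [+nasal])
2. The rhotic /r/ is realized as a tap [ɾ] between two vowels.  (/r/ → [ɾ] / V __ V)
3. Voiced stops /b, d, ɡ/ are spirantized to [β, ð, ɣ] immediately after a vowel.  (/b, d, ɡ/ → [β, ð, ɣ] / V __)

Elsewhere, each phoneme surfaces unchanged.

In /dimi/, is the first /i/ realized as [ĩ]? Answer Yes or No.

/i/ (between /d/ and /m/) occurs before a nasal consonant → [ĩ] by rule 1.
The actual realization is [ĩ], which matches [ĩ].

Yes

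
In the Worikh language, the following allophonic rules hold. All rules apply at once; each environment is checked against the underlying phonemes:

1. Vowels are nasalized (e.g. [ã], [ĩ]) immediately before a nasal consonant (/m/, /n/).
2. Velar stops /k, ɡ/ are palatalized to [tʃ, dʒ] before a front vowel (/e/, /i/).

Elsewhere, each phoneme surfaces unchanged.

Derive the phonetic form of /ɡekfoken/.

/ɡ/ — word-initial, before a front vowel — surfaces as [dʒ] (rule 2).
/e/ (between /ɡ/ and /k/): rule 1 targets it, but not before a nasal consonant → unchanged [e].
/k/ (between /e/ and /f/) is in the target of rule 2 but the environment (before a front vowel) is not met → [k].
/f/ (between /k/ and /o/) is unaffected → [f].
/o/ (between /f/ and /k/) fails the environment for rule 1, so it stays [o].
Rule 2 applies to /k/ (between /o/ and /e/: before a front vowel) → [tʃ].
/e/ meets the environment for rule 1 (before a nasal consonant) → [ẽ].
/n/ stays [n].

[dʒekfotʃẽn]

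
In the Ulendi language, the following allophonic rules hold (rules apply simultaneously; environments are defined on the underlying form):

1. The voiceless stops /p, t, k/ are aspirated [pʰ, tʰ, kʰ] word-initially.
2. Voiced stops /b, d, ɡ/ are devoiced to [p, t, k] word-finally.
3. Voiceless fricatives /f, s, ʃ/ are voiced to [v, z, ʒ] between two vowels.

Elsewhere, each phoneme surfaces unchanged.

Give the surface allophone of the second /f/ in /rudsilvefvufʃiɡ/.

[f]

/f/ (between /u/ and /ʃ/) is in the target of rule 3 but the environment (between two vowels) is not met → [f].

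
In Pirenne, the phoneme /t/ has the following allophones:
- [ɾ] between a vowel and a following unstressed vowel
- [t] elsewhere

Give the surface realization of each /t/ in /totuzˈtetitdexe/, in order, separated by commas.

[t], [ɾ], [t], [ɾ], [t]

Occurrence 1 (position 1): no conditioning environment matches → elsewhere allophone [t].
Occurrence 2 (position 3): between a vowel and a following unstressed vowel → [ɾ].
Occurrence 3 (position 6): no conditioning environment matches → elsewhere allophone [t].
Occurrence 4 (position 8): between a vowel and a following unstressed vowel → [ɾ].
Occurrence 5 (position 10): no conditioning environment matches → elsewhere allophone [t].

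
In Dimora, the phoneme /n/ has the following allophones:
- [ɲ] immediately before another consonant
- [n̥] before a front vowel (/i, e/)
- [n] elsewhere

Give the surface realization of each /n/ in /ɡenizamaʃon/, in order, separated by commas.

Occurrence 1 (position 3): before a front vowel (/i, e/) → [n̥].
Occurrence 2 (position 11): no conditioning environment matches → elsewhere allophone [n].

[n̥], [n]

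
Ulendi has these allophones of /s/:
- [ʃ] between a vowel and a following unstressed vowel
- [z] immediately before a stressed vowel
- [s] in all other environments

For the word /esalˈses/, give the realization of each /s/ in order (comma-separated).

[ʃ], [z], [s]

Occurrence 1 (position 2): between a vowel and a following unstressed vowel → [ʃ].
Occurrence 2 (position 5): immediately before a stressed vowel → [z].
Occurrence 3 (position 7): no conditioning environment matches → elsewhere allophone [s].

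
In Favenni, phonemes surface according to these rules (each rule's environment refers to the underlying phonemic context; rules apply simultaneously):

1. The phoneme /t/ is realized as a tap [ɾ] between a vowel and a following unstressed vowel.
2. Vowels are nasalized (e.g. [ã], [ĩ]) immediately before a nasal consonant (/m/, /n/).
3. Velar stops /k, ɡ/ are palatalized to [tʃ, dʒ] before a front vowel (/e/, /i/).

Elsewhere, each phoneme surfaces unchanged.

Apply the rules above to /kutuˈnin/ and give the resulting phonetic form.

[kuɾũˈnĩn]

/k/ — word-initial; rule 3 does not apply here → [k].
/u/ (between /k/ and /t/) fails the environment for rule 2, so it stays [u].
Rule 1 applies to /t/ (between /u/ and /u/: between a vowel and a following unstressed vowel) → [ɾ].
/u/ — between /t/ and /n/, before a nasal consonant — surfaces as [ũ] (rule 2).
/n/ (between /u/ and /i/): no rule targets it → [n].
/i/ (between /n/ and /n/): before a nasal consonant, so rule 2 applies → [ĩ].
/n/ (word-final): no rule targets it → [n].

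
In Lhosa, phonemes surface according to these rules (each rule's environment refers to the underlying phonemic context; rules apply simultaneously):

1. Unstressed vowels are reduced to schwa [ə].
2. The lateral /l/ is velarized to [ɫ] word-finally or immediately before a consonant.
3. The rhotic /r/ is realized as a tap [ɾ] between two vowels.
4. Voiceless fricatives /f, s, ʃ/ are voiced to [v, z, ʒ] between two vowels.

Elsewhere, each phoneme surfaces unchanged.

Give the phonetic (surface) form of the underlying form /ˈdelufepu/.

/d/ stays [d].
/e/ (between /d/ and /l/) is in the target of rule 1 but the environment (in an unstressed syllable) is not met → [e].
/l/ (between /e/ and /u/) fails the environment for rule 2, so it stays [l].
/u/ — between /l/ and /f/, in an unstressed syllable — surfaces as [ə] (rule 1).
Rule 4 applies to /f/ (between /u/ and /e/: between two vowels) → [v].
Rule 1 applies to /e/ (between /f/ and /p/: in an unstressed syllable) → [ə].
/p/ stays [p].
Rule 1 applies to /u/ (word-final: in an unstressed syllable) → [ə].

[ˈdeləvəpə]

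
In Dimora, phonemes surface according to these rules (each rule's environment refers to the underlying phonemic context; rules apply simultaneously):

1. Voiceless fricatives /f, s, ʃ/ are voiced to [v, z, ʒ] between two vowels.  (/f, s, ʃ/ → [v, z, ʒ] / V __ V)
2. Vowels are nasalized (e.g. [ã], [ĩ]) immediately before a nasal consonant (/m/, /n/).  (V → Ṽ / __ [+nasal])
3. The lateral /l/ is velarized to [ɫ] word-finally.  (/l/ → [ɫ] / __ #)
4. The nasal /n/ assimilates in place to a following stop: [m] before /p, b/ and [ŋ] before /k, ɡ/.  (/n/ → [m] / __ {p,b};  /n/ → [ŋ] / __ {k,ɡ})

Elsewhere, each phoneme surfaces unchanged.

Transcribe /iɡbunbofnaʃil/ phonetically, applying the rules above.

[iɡbũmbofnaʒiɫ]

/i/ (word-initial): rule 2 targets it, but not before a nasal consonant → unchanged [i].
/ɡ/ stays [ɡ].
/b/ (between /ɡ/ and /u/): no rule targets it → [b].
/u/ meets the environment for rule 2 (before a nasal consonant) → [ũ].
Rule 4 applies to /n/ (between /u/ and /b/: before a labial or velar stop) → [m].
/b/ (between /n/ and /o/): no rule targets it → [b].
/o/ (between /b/ and /f/) is in the target of rule 2 but the environment (before a nasal consonant) is not met → [o].
/f/ (between /o/ and /n/): rule 1 targets it, but not between two vowels → unchanged [f].
/n/ (between /f/ and /a/) fails the environment for rule 4, so it stays [n].
/a/ (between /n/ and /ʃ/) fails the environment for rule 2, so it stays [a].
Rule 1 applies to /ʃ/ (between /a/ and /i/: between two vowels) → [ʒ].
/i/ (between /ʃ/ and /l/) fails the environment for rule 2, so it stays [i].
/l/ (word-final) occurs word-finally → [ɫ] by rule 3.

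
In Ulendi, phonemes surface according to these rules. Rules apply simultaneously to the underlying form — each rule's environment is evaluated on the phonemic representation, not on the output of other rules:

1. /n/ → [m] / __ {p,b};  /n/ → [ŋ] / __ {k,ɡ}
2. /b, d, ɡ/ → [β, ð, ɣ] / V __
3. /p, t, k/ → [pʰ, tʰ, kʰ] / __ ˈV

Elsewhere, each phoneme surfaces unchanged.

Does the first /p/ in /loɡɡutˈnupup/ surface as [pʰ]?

/p/ — between /u/ and /u/; rule 3 does not apply here → [p].
The actual realization is [p], not [pʰ].

No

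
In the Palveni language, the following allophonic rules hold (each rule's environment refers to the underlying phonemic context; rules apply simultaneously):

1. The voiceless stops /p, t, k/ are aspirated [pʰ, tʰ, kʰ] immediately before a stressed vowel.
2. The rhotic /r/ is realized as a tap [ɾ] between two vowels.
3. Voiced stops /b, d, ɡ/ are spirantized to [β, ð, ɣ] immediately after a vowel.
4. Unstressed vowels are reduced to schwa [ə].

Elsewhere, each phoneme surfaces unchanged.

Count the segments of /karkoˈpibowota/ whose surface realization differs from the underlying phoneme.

7

Segments that undergo a rule: /a/ → [ə] (rule 4); /o/ → [ə] (rule 4); /p/ → [pʰ] (rule 1); /b/ → [β] (rule 3); /o/ → [ə] (rule 4); /o/ → [ə] (rule 4); /a/ → [ə] (rule 4).
All other segments surface unchanged.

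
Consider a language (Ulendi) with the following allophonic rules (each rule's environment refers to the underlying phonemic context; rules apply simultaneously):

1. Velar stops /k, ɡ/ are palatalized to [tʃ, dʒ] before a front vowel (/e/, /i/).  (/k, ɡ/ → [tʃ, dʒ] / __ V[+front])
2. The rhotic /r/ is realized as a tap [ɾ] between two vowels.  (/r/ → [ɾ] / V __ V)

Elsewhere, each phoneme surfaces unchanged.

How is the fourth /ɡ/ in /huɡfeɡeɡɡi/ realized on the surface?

[dʒ]

/ɡ/ — between /ɡ/ and /i/, before a front vowel — surfaces as [dʒ] (rule 1).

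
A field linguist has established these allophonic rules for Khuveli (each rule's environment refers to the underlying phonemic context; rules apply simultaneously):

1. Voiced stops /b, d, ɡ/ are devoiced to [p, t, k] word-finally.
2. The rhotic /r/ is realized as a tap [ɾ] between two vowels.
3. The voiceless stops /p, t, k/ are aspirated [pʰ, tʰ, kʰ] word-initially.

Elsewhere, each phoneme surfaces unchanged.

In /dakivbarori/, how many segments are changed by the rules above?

2

Segments that undergo a rule: /r/ → [ɾ] (rule 2); /r/ → [ɾ] (rule 2).
All other segments surface unchanged.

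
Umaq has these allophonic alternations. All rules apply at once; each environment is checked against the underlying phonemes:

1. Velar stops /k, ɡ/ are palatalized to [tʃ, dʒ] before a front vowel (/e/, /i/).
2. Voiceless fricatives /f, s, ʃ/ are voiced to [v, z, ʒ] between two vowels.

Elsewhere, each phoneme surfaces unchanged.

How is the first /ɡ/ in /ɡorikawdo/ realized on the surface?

[ɡ]

/ɡ/ (word-initial): rule 1 targets it, but not before a front vowel → unchanged [ɡ].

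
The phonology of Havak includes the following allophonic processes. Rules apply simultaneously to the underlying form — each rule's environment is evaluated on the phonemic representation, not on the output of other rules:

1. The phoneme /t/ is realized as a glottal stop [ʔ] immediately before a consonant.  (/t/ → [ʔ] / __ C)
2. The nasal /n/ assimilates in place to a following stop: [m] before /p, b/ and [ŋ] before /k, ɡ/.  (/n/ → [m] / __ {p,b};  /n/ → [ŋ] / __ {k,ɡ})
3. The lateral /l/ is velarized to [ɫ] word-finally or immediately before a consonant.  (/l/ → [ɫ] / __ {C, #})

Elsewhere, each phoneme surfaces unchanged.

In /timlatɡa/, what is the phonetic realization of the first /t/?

[t]

/t/ (word-initial) fails the environment for rule 1, so it stays [t].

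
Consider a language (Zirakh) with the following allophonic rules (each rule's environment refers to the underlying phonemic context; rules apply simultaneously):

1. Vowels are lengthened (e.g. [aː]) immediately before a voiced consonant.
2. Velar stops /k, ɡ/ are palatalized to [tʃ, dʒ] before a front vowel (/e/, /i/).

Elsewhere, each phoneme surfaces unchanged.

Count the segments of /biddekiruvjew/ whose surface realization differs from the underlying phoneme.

Segments that undergo a rule: /i/ → [iː] (rule 1); /k/ → [tʃ] (rule 2); /i/ → [iː] (rule 1); /u/ → [uː] (rule 1); /e/ → [eː] (rule 1).
All other segments surface unchanged.

5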